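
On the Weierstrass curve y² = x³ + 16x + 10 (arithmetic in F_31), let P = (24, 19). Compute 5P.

Repeated addition: build up to 5P.
2P: tangent at (24, 19): λ = (3·24² + 16)/(2·19) ≡ 8/7. 7⁻¹ ≡ 9 (mod 31), so λ ≡ 8·9 ≡ 10.
  x = λ² - 24 - 24 = 100 - 48 ≡ 21; y = λ·(24 - 21) - 19 ≡ 11. → (21, 11)
3P: (21, 11) + (24, 19). λ = (19 - 11)/(24 - 21) ≡ 8/3 mod 31. 3⁻¹ ≡ 21 (mod 31), so λ ≡ 13.
  x = λ² - 21 - 24 = 169 - 45 ≡ 0; y = λ·(21 - 0) - 11 ≡ 14. → (0, 14)
4P: (0, 14) + (24, 19). λ = (19 - 14)/(24 - 0) ≡ 5/24 mod 31. 24⁻¹ ≡ 22 (mod 31), so λ ≡ 17.
  x = λ² - 0 - 24 = 289 - 24 ≡ 17; y = λ·(0 - 17) - 14 ≡ 7. → (17, 7)
5P: (17, 7) + (24, 19). λ = (19 - 7)/(24 - 17) ≡ 12/7 mod 31. 7⁻¹ ≡ 9 (mod 31), so λ ≡ 15.
  x = λ² - 17 - 24 = 225 - 41 ≡ 29; y = λ·(17 - 29) - 7 ≡ 30. → (29, 30)

(29, 30)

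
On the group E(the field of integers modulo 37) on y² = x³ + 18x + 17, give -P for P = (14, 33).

(14, 4)

-(14, 33) = (14, -33 mod 37) = (14, 4).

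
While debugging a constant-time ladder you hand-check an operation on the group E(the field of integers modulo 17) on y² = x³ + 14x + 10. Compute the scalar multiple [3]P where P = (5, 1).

(14, 3)

Repeated addition: build up to 3P.
2P: tangent at (5, 1): λ = (3·5² + 14)/(2·1) ≡ 4/2. 2⁻¹ ≡ 9 (mod 17), so λ ≡ 4·9 ≡ 2.
  x = λ² - 5 - 5 = 4 - 10 ≡ 11; y = λ·(5 - 11) - 1 ≡ 4. → (11, 4)
3P: (11, 4) + (5, 1). λ = (1 - 4)/(5 - 11) ≡ 14/11 mod 17. 11⁻¹ ≡ 14 (mod 17), so λ ≡ 9.
  x = λ² - 11 - 5 = 81 - 16 ≡ 14; y = λ·(11 - 14) - 4 ≡ 3. → (14, 3)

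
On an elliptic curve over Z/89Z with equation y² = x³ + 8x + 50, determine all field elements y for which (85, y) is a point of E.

x³ + 8x + 50 = 614855 ≡ 43 (mod 89).
43 is a non-residue mod 89; no y exists.

none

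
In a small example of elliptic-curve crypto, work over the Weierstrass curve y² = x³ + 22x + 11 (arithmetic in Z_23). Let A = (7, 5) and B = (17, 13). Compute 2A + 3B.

(14, 2)

First 2A:
Repeated addition: build up to 2A.
2A: tangent at (7, 5): λ = (3·7² + 22)/(2·5) ≡ 8/10. 10⁻¹ ≡ 7 (mod 23), so λ ≡ 8·7 ≡ 10.
  x = λ² - 7 - 7 = 100 - 14 ≡ 17; y = λ·(7 - 17) - 5 ≡ 10. → (17, 10)
2A = (17, 10).
Next 3B:
Repeated addition: build up to 3B.
2B: tangent at (17, 13): λ = (3·17² + 22)/(2·13) ≡ 15/3. 3⁻¹ ≡ 8 (mod 23), so λ ≡ 15·8 ≡ 5.
  x = λ² - 17 - 17 = 25 - 34 ≡ 14; y = λ·(17 - 14) - 13 ≡ 2. → (14, 2)
3B: (14, 2) + (17, 13). λ = (13 - 2)/(17 - 14) ≡ 11/3 mod 23. 3⁻¹ ≡ 8 (mod 23), so λ ≡ 19.
  x = λ² - 14 - 17 = 361 - 31 ≡ 8; y = λ·(14 - 8) - 2 ≡ 20. → (8, 20)
3B = (8, 20).
Finally 2A + 3B:
(17, 10) + (8, 20). λ = (20 - 10)/(8 - 17) ≡ 10/14 mod 23. 14⁻¹ ≡ 5 (mod 23), so λ ≡ 4.
  x = λ² - 17 - 8 = 16 - 25 ≡ 14; y = λ·(17 - 14) - 10 ≡ 2. → (14, 2)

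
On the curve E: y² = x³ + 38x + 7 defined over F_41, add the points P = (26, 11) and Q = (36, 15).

(30, 12)

(26, 11) + (36, 15). λ = (15 - 11)/(36 - 26) ≡ 4/10 mod 41. 10⁻¹ ≡ 37 (mod 41), so λ ≡ 25.
  x = λ² - 26 - 36 = 625 - 62 ≡ 30; y = λ·(26 - 30) - 11 ≡ 12. → (30, 12)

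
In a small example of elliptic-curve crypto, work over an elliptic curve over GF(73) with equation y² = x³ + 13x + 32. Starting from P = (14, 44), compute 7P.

(52, 39)

Double-and-add on 7 = (111)₂. Start with P = (14, 44) for the leading 1-bit.
double: tangent at (14, 44): λ = (3·14² + 13)/(2·44) ≡ 17/15. 15⁻¹ ≡ 39 (mod 73), so λ ≡ 17·39 ≡ 6.
  x = λ² - 14 - 14 = 36 - 28 ≡ 8; y = λ·(14 - 8) - 44 ≡ 65. → (8, 65)
add P: (8, 65) + (14, 44). λ = (44 - 65)/(14 - 8) ≡ 52/6 mod 73. 6⁻¹ ≡ 61 (mod 73), so λ ≡ 33.
  x = λ² - 8 - 14 = 1089 - 22 ≡ 45; y = λ·(8 - 45) - 65 ≡ 28. → (45, 28)
double: tangent at (45, 28): λ = (3·45² + 13)/(2·28) ≡ 29/56. 56⁻¹ ≡ 30 (mod 73), so λ ≡ 29·30 ≡ 67.
  x = λ² - 45 - 45 = 4489 - 90 ≡ 19; y = λ·(45 - 19) - 28 ≡ 35. → (19, 35)
add P: (19, 35) + (14, 44). λ = (44 - 35)/(14 - 19) ≡ 9/68 mod 73. 68⁻¹ ≡ 29 (mod 73), so λ ≡ 42.
  x = λ² - 19 - 14 = 1764 - 33 ≡ 52; y = λ·(19 - 52) - 35 ≡ 39. → (52, 39)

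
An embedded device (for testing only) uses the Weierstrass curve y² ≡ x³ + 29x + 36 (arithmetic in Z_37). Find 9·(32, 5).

Write G = (32, 5).
Repeated addition: build up to 9G.
2G: tangent at (32, 5): λ = (3·32² + 29)/(2·5) ≡ 30/10. 10⁻¹ ≡ 26 (mod 37), so λ ≡ 30·26 ≡ 3.
  x = λ² - 32 - 32 = 9 - 64 ≡ 19; y = λ·(32 - 19) - 5 ≡ 34. → (19, 34)
3G: (19, 34) + (32, 5). λ = (5 - 34)/(32 - 19) ≡ 8/13 mod 37. 13⁻¹ ≡ 20 (mod 37), so λ ≡ 12.
  x = λ² - 19 - 32 = 144 - 51 ≡ 19; y = λ·(19 - 19) - 34 ≡ 3. → (19, 3)
4G: (19, 3) + (32, 5). λ = (5 - 3)/(32 - 19) ≡ 2/13 mod 37. 13⁻¹ ≡ 20 (mod 37), so λ ≡ 3.
  x = λ² - 19 - 32 = 9 - 51 ≡ 32; y = λ·(19 - 32) - 3 ≡ 32. → (32, 32)
5G: (32, 32) + (32, 5): same x and y₁ ≡ -y₂, so the sum is 𝒪.
6G: 𝒪 + (32, 5) = (32, 5) (identity).
7G: tangent at (32, 5): λ = (3·32² + 29)/(2·5) ≡ 30/10. 10⁻¹ ≡ 26 (mod 37) since 10·26 = 260 ≡ 1, so λ ≡ 30·26 ≡ 3.
  x = λ² - 32 - 32 = 9 - 64 ≡ 19; y = λ·(32 - 19) - 5 ≡ 34. → (19, 34)
8G: (19, 34) + (32, 5). λ = (5 - 34)/(32 - 19) ≡ 8/13 mod 37. 13⁻¹ ≡ 20 (mod 37), so λ ≡ 12.
  x = λ² - 19 - 32 = 144 - 51 ≡ 19; y = λ·(19 - 19) - 34 ≡ 3. → (19, 3)
9G: (19, 3) + (32, 5). λ = (5 - 3)/(32 - 19) ≡ 2/13 mod 37. 13⁻¹ ≡ 20 (mod 37), so λ ≡ 3.
  x = λ² - 19 - 32 = 9 - 51 ≡ 32; y = λ·(19 - 32) - 3 ≡ 32. → (32, 32)

(32, 32)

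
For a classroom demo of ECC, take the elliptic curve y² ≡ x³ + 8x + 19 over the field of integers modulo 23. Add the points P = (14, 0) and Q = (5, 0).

(4, 0)

(14, 0) + (5, 0). λ = (0 - 0)/(5 - 14) ≡ 0/14 mod 23. 14⁻¹ ≡ 5 (mod 23), so λ ≡ 0.
  x = λ² - 14 - 5 = 0 - 19 ≡ 4; y = λ·(14 - 4) - 0 ≡ 0. → (4, 0)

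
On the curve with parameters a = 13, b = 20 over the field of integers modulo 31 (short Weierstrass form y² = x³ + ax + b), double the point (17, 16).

(17, 15)

tangent at (17, 16): λ = (3·17² + 13)/(2·16) ≡ 12/1. 1⁻¹ ≡ 1 (mod 31) since 1·1 = 1 ≡ 1, so λ ≡ 12·1 ≡ 12.
  x = λ² - 17 - 17 = 144 - 34 ≡ 17; y = λ·(17 - 17) - 16 ≡ 15. → (17, 15)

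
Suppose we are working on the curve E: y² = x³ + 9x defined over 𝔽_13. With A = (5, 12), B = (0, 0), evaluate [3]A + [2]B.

(6, 7)

First 3A:
Repeated addition: build up to 3A.
2A: tangent at (5, 12): λ = (3·5² + 9)/(2·12) ≡ 6/11. 11⁻¹ ≡ 6 (mod 13), so λ ≡ 6·6 ≡ 10.
  x = λ² - 5 - 5 = 100 - 10 ≡ 12; y = λ·(5 - 12) - 12 ≡ 9. → (12, 9)
3A: (12, 9) + (5, 12). λ = (12 - 9)/(5 - 12) ≡ 3/6 mod 13. 6⁻¹ ≡ 11 (mod 13) since 6·11 = 66 ≡ 1, so λ ≡ 7.
  x = λ² - 12 - 5 = 49 - 17 ≡ 6; y = λ·(12 - 6) - 9 ≡ 7. → (6, 7)
3A = (6, 7).
Next 2B:
Repeated addition: build up to 2B.
2B: (0, 0) + (0, 0): same x and y₁ ≡ -y₂, so the sum is O.
2B = O.
Finally 3A + 2B:
(6, 7) + O = (6, 7) (identity).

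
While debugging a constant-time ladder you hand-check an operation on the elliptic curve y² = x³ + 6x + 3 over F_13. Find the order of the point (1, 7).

2P: tangent at (1, 7): λ = (3·1² + 6)/(2·7) ≡ 9/1. 1⁻¹ ≡ 1 (mod 13) since 1·1 = 1 ≡ 1, so λ ≡ 9·1 ≡ 9.
  x = λ² - 1 - 1 = 81 - 2 ≡ 1; y = λ·(1 - 1) - 7 ≡ 6. → (1, 6)
3P: (1, 6) + (1, 7): same x and y₁ ≡ -y₂, so the sum is ∞.
3P = ∞, so the order is 3.

3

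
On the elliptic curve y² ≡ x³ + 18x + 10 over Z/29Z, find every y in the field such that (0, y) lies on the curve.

none

x³ + 18x + 10 = 10 ≡ 10 (mod 29).
10 is a non-residue mod 29; no y exists.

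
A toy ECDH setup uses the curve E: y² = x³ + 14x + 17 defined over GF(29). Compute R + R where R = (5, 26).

tangent at (5, 26): λ = (3·5² + 14)/(2·26) ≡ 2/23. 23⁻¹ ≡ 24 (mod 29), so λ ≡ 2·24 ≡ 19.
  x = λ² - 5 - 5 = 361 - 10 ≡ 3; y = λ·(5 - 3) - 26 ≡ 12. → (3, 12)

(3, 12)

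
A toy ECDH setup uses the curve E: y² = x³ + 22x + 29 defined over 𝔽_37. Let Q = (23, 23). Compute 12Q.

Repeated addition: build up to 12Q.
2Q: tangent at (23, 23): λ = (3·23² + 22)/(2·23) ≡ 18/9. 9⁻¹ ≡ 33 (mod 37), so λ ≡ 18·33 ≡ 2.
  x = λ² - 23 - 23 = 4 - 46 ≡ 32; y = λ·(23 - 32) - 23 ≡ 33. → (32, 33)
3Q: (32, 33) + (23, 23). λ = (23 - 33)/(23 - 32) ≡ 27/28 mod 37. 28⁻¹ ≡ 4 (mod 37), so λ ≡ 34.
  x = λ² - 32 - 23 = 1156 - 55 ≡ 28; y = λ·(32 - 28) - 33 ≡ 29. → (28, 29)
4Q: (28, 29) + (23, 23). λ = (23 - 29)/(23 - 28) ≡ 31/32 mod 37. 32⁻¹ ≡ 22 (mod 37), so λ ≡ 16.
  x = λ² - 28 - 23 = 256 - 51 ≡ 20; y = λ·(28 - 20) - 29 ≡ 25. → (20, 25)
5Q: (20, 25) + (23, 23). λ = (23 - 25)/(23 - 20) ≡ 35/3 mod 37. 3⁻¹ ≡ 25 (mod 37), so λ ≡ 24.
  x = λ² - 20 - 23 = 576 - 43 ≡ 15; y = λ·(20 - 15) - 25 ≡ 21. → (15, 21)
6Q: (15, 21) + (23, 23). λ = (23 - 21)/(23 - 15) ≡ 2/8 mod 37. 8⁻¹ ≡ 14 (mod 37) since 8·14 = 112 ≡ 1, so λ ≡ 28.
  x = λ² - 15 - 23 = 784 - 38 ≡ 6; y = λ·(15 - 6) - 21 ≡ 9. → (6, 9)
7Q: (6, 9) + (23, 23). λ = (23 - 9)/(23 - 6) ≡ 14/17 mod 37. 17⁻¹ ≡ 24 (mod 37), so λ ≡ 3.
  x = λ² - 6 - 23 = 9 - 29 ≡ 17; y = λ·(6 - 17) - 9 ≡ 32. → (17, 32)
8Q: (17, 32) + (23, 23). λ = (23 - 32)/(23 - 17) ≡ 28/6 mod 37. 6⁻¹ ≡ 31 (mod 37) since 6·31 = 186 ≡ 1, so λ ≡ 17.
  x = λ² - 17 - 23 = 289 - 40 ≡ 27; y = λ·(17 - 27) - 32 ≡ 20. → (27, 20)
9Q: (27, 20) + (23, 23). λ = (23 - 20)/(23 - 27) ≡ 3/33 mod 37. 33⁻¹ ≡ 9 (mod 37) since 33·9 = 297 ≡ 1, so λ ≡ 27.
  x = λ² - 27 - 23 = 729 - 50 ≡ 13; y = λ·(27 - 13) - 20 ≡ 25. → (13, 25)
10Q: (13, 25) + (23, 23). λ = (23 - 25)/(23 - 13) ≡ 35/10 mod 37. 10⁻¹ ≡ 26 (mod 37) since 10·26 = 260 ≡ 1, so λ ≡ 22.
  x = λ² - 13 - 23 = 484 - 36 ≡ 4; y = λ·(13 - 4) - 25 ≡ 25. → (4, 25)
11Q: (4, 25) + (23, 23). λ = (23 - 25)/(23 - 4) ≡ 35/19 mod 37. 19⁻¹ ≡ 2 (mod 37), so λ ≡ 33.
  x = λ² - 4 - 23 = 1089 - 27 ≡ 26; y = λ·(4 - 26) - 25 ≡ 26. → (26, 26)
12Q: (26, 26) + (23, 23). λ = (23 - 26)/(23 - 26) ≡ 34/34 mod 37. 34⁻¹ ≡ 12 (mod 37), so λ ≡ 1.
  x = λ² - 26 - 23 = 1 - 49 ≡ 26; y = λ·(26 - 26) - 26 ≡ 11. → (26, 11)

(26, 11)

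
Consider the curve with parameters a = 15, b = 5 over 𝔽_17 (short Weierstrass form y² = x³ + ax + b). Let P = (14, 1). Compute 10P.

(14, 16)

Double-and-add on 10 = (1010)₂. Start with P = (14, 1) for the leading 1-bit.
double: tangent at (14, 1): λ = (3·14² + 15)/(2·1) ≡ 8/2. 2⁻¹ ≡ 9 (mod 17), so λ ≡ 8·9 ≡ 4.
  x = λ² - 14 - 14 = 16 - 28 ≡ 5; y = λ·(14 - 5) - 1 ≡ 1. → (5, 1)
double: tangent at (5, 1): λ = (3·5² + 15)/(2·1) ≡ 5/2. 2⁻¹ ≡ 9 (mod 17), so λ ≡ 5·9 ≡ 11.
  x = λ² - 5 - 5 = 121 - 10 ≡ 9; y = λ·(5 - 9) - 1 ≡ 6. → (9, 6)
add P: (9, 6) + (14, 1). λ = (1 - 6)/(14 - 9) ≡ 12/5 mod 17. 5⁻¹ ≡ 7 (mod 17), so λ ≡ 16.
  x = λ² - 9 - 14 = 256 - 23 ≡ 12; y = λ·(9 - 12) - 6 ≡ 14. → (12, 14)
double: tangent at (12, 14): λ = (3·12² + 15)/(2·14) ≡ 5/11. 11⁻¹ ≡ 14 (mod 17), so λ ≡ 5·14 ≡ 2.
  x = λ² - 12 - 12 = 4 - 24 ≡ 14; y = λ·(12 - 14) - 14 ≡ 16. → (14, 16)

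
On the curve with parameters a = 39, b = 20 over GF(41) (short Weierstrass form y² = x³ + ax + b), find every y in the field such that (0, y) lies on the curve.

15, 26

x³ + 39x + 20 = 20 ≡ 20 (mod 41).
Square roots of 20 mod 41: 15 and 26 (since 15² = 225 ≡ 20).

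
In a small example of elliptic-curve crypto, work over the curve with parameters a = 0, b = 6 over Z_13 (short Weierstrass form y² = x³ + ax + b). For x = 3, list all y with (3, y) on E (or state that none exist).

x³ + 0x + 6 = 33 ≡ 7 (mod 13).
7 is a non-residue mod 13; no y exists.

none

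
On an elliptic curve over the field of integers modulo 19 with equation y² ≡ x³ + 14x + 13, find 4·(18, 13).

(1, 16)

Write G = (18, 13).
Double-and-add on 4 = (100)₂. Start with G = (18, 13) for the leading 1-bit.
double: tangent at (18, 13): λ = (3·18² + 14)/(2·13) ≡ 17/7. 7⁻¹ ≡ 11 (mod 19) since 7·11 = 77 ≡ 1, so λ ≡ 17·11 ≡ 16.
  x = λ² - 18 - 18 = 256 - 36 ≡ 11; y = λ·(18 - 11) - 13 ≡ 4. → (11, 4)
double: tangent at (11, 4): λ = (3·11² + 14)/(2·4) ≡ 16/8. 8⁻¹ ≡ 12 (mod 19) since 8·12 = 96 ≡ 1, so λ ≡ 16·12 ≡ 2.
  x = λ² - 11 - 11 = 4 - 22 ≡ 1; y = λ·(11 - 1) - 4 ≡ 16. → (1, 16)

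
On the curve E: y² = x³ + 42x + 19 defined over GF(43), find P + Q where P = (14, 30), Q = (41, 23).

(28, 23)

(14, 30) + (41, 23). λ = (23 - 30)/(41 - 14) ≡ 36/27 mod 43. 27⁻¹ ≡ 8 (mod 43), so λ ≡ 30.
  x = λ² - 14 - 41 = 900 - 55 ≡ 28; y = λ·(14 - 28) - 30 ≡ 23. → (28, 23)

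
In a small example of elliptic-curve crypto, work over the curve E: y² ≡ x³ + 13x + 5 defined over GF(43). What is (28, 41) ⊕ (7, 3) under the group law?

(28, 41) + (7, 3). λ = (3 - 41)/(7 - 28) ≡ 5/22 mod 43. 22⁻¹ ≡ 2 (mod 43) since 22·2 = 44 ≡ 1, so λ ≡ 10.
  x = λ² - 28 - 7 = 100 - 35 ≡ 22; y = λ·(28 - 22) - 41 ≡ 19. → (22, 19)

(22, 19)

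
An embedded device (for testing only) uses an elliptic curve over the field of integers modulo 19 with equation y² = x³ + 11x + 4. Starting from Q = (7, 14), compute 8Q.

Repeated addition: build up to 8Q.
2Q: tangent at (7, 14): λ = (3·7² + 11)/(2·14) ≡ 6/9. 9⁻¹ ≡ 17 (mod 19), so λ ≡ 6·17 ≡ 7.
  x = λ² - 7 - 7 = 49 - 14 ≡ 16; y = λ·(7 - 16) - 14 ≡ 18. → (16, 18)
3Q: (16, 18) + (7, 14). λ = (14 - 18)/(7 - 16) ≡ 15/10 mod 19. 10⁻¹ ≡ 2 (mod 19), so λ ≡ 11.
  x = λ² - 16 - 7 = 121 - 23 ≡ 3; y = λ·(16 - 3) - 18 ≡ 11. → (3, 11)
4Q: (3, 11) + (7, 14). λ = (14 - 11)/(7 - 3) ≡ 3/4 mod 19. 4⁻¹ ≡ 5 (mod 19), so λ ≡ 15.
  x = λ² - 3 - 7 = 225 - 10 ≡ 6; y = λ·(3 - 6) - 11 ≡ 1. → (6, 1)
5Q: (6, 1) + (7, 14). λ = (14 - 1)/(7 - 6) ≡ 13/1 mod 19. 1⁻¹ ≡ 1 (mod 19), so λ ≡ 13.
  x = λ² - 6 - 7 = 169 - 13 ≡ 4; y = λ·(6 - 4) - 1 ≡ 6. → (4, 6)
6Q: (4, 6) + (7, 14). λ = (14 - 6)/(7 - 4) ≡ 8/3 mod 19. 3⁻¹ ≡ 13 (mod 19) since 3·13 = 39 ≡ 1, so λ ≡ 9.
  x = λ² - 4 - 7 = 81 - 11 ≡ 13; y = λ·(4 - 13) - 6 ≡ 8. → (13, 8)
7Q: (13, 8) + (7, 14). λ = (14 - 8)/(7 - 13) ≡ 6/13 mod 19. 13⁻¹ ≡ 3 (mod 19), so λ ≡ 18.
  x = λ² - 13 - 7 = 324 - 20 ≡ 0; y = λ·(13 - 0) - 8 ≡ 17. → (0, 17)
8Q: (0, 17) + (7, 14). λ = (14 - 17)/(7 - 0) ≡ 16/7 mod 19. 7⁻¹ ≡ 11 (mod 19) since 7·11 = 77 ≡ 1, so λ ≡ 5.
  x = λ² - 0 - 7 = 25 - 7 ≡ 18; y = λ·(0 - 18) - 17 ≡ 7. → (18, 7)

(18, 7)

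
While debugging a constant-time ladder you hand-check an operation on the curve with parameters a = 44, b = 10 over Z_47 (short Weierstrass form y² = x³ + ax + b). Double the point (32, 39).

tangent at (32, 39): λ = (3·32² + 44)/(2·39) ≡ 14/31. 31⁻¹ ≡ 44 (mod 47), so λ ≡ 14·44 ≡ 5.
  x = λ² - 32 - 32 = 25 - 64 ≡ 8; y = λ·(32 - 8) - 39 ≡ 34. → (8, 34)

(8, 34)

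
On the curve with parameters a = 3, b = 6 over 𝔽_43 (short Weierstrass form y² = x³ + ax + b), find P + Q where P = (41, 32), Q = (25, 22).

(13, 7)

(41, 32) + (25, 22). λ = (22 - 32)/(25 - 41) ≡ 33/27 mod 43. 27⁻¹ ≡ 8 (mod 43), so λ ≡ 6.
  x = λ² - 41 - 25 = 36 - 66 ≡ 13; y = λ·(41 - 13) - 32 ≡ 7. → (13, 7)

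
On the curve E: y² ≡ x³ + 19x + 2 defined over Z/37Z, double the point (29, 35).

(12, 21)

tangent at (29, 35): λ = (3·29² + 19)/(2·35) ≡ 26/33. 33⁻¹ ≡ 9 (mod 37) since 33·9 = 297 ≡ 1, so λ ≡ 26·9 ≡ 12.
  x = λ² - 29 - 29 = 144 - 58 ≡ 12; y = λ·(29 - 12) - 35 ≡ 21. → (12, 21)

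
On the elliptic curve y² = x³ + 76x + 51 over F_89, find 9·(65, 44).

(81, 34)

Write P = (65, 44).
Repeated addition: build up to 9P.
2P: tangent at (65, 44): λ = (3·65² + 76)/(2·44) ≡ 24/88. 88⁻¹ ≡ 88 (mod 89), so λ ≡ 24·88 ≡ 65.
  x = λ² - 65 - 65 = 4225 - 130 ≡ 1; y = λ·(65 - 1) - 44 ≡ 22. → (1, 22)
3P: (1, 22) + (65, 44). λ = (44 - 22)/(65 - 1) ≡ 22/64 mod 89. 64⁻¹ ≡ 32 (mod 89) since 64·32 = 2048 ≡ 1, so λ ≡ 81.
  x = λ² - 1 - 65 = 6561 - 66 ≡ 87; y = λ·(1 - 87) - 22 ≡ 43. → (87, 43)
4P: (87, 43) + (65, 44). λ = (44 - 43)/(65 - 87) ≡ 1/67 mod 89. 67⁻¹ ≡ 4 (mod 89), so λ ≡ 4.
  x = λ² - 87 - 65 = 16 - 152 ≡ 42; y = λ·(87 - 42) - 43 ≡ 48. → (42, 48)
5P: (42, 48) + (65, 44). λ = (44 - 48)/(65 - 42) ≡ 85/23 mod 89. 23⁻¹ ≡ 31 (mod 89), so λ ≡ 54.
  x = λ² - 42 - 65 = 2916 - 107 ≡ 50; y = λ·(42 - 50) - 48 ≡ 54. → (50, 54)
6P: (50, 54) + (65, 44). λ = (44 - 54)/(65 - 50) ≡ 79/15 mod 89. 15⁻¹ ≡ 6 (mod 89), so λ ≡ 29.
  x = λ² - 50 - 65 = 841 - 115 ≡ 14; y = λ·(50 - 14) - 54 ≡ 11. → (14, 11)
7P: (14, 11) + (65, 44). λ = (44 - 11)/(65 - 14) ≡ 33/51 mod 89. 51⁻¹ ≡ 7 (mod 89) since 51·7 = 357 ≡ 1, so λ ≡ 53.
  x = λ² - 14 - 65 = 2809 - 79 ≡ 60; y = λ·(14 - 60) - 11 ≡ 43. → (60, 43)
8P: (60, 43) + (65, 44). λ = (44 - 43)/(65 - 60) ≡ 1/5 mod 89. 5⁻¹ ≡ 18 (mod 89) since 5·18 = 90 ≡ 1, so λ ≡ 18.
  x = λ² - 60 - 65 = 324 - 125 ≡ 21; y = λ·(60 - 21) - 43 ≡ 36. → (21, 36)
9P: (21, 36) + (65, 44). λ = (44 - 36)/(65 - 21) ≡ 8/44 mod 89. 44⁻¹ ≡ 87 (mod 89), so λ ≡ 73.
  x = λ² - 21 - 65 = 5329 - 86 ≡ 81; y = λ·(21 - 81) - 36 ≡ 34. → (81, 34)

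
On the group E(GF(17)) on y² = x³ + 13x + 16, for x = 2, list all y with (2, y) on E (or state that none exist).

4, 13

x³ + 13x + 16 = 50 ≡ 16 (mod 17).
Square roots of 16 mod 17: 4 and 13 (since 4² = 16 ≡ 16).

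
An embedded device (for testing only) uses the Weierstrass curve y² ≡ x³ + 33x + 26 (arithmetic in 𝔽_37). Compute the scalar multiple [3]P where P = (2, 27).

(24, 29)

Repeated addition: build up to 3P.
2P: tangent at (2, 27): λ = (3·2² + 33)/(2·27) ≡ 8/17. 17⁻¹ ≡ 24 (mod 37), so λ ≡ 8·24 ≡ 7.
  x = λ² - 2 - 2 = 49 - 4 ≡ 8; y = λ·(2 - 8) - 27 ≡ 5. → (8, 5)
3P: (8, 5) + (2, 27). λ = (27 - 5)/(2 - 8) ≡ 22/31 mod 37. 31⁻¹ ≡ 6 (mod 37), so λ ≡ 21.
  x = λ² - 8 - 2 = 441 - 10 ≡ 24; y = λ·(8 - 24) - 5 ≡ 29. → (24, 29)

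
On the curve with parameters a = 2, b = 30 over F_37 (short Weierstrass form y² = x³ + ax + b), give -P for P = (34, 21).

(34, 16)

-(34, 21) = (34, -21 mod 37) = (34, 16).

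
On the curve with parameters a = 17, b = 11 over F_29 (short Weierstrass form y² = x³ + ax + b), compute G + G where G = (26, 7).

tangent at (26, 7): λ = (3·26² + 17)/(2·7) ≡ 15/14. 14⁻¹ ≡ 27 (mod 29), so λ ≡ 15·27 ≡ 28.
  x = λ² - 26 - 26 = 784 - 52 ≡ 7; y = λ·(26 - 7) - 7 ≡ 3. → (7, 3)

(7, 3)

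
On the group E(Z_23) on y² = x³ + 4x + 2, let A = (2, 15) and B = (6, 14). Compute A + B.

(2, 15) + (6, 14). λ = (14 - 15)/(6 - 2) ≡ 22/4 mod 23. 4⁻¹ ≡ 6 (mod 23), so λ ≡ 17.
  x = λ² - 2 - 6 = 289 - 8 ≡ 5; y = λ·(2 - 5) - 15 ≡ 3. → (5, 3)

(5, 3)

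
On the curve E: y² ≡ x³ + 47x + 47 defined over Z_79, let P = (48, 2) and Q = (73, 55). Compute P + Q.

(48, 2) + (73, 55). λ = (55 - 2)/(73 - 48) ≡ 53/25 mod 79. 25⁻¹ ≡ 19 (mod 79) since 25·19 = 475 ≡ 1, so λ ≡ 59.
  x = λ² - 48 - 73 = 3481 - 121 ≡ 42; y = λ·(48 - 42) - 2 ≡ 36. → (42, 36)

(42, 36)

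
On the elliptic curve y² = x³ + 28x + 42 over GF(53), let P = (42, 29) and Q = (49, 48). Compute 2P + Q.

(48, 25)

First 2P:
Repeated addition: build up to 2P.
2P: tangent at (42, 29): λ = (3·42² + 28)/(2·29) ≡ 20/5. 5⁻¹ ≡ 32 (mod 53) since 5·32 = 160 ≡ 1, so λ ≡ 20·32 ≡ 4.
  x = λ² - 42 - 42 = 16 - 84 ≡ 38; y = λ·(42 - 38) - 29 ≡ 40. → (38, 40)
2P = (38, 40).
Finally 2P + Q:
(38, 40) + (49, 48). λ = (48 - 40)/(49 - 38) ≡ 8/11 mod 53. 11⁻¹ ≡ 29 (mod 53), so λ ≡ 20.
  x = λ² - 38 - 49 = 400 - 87 ≡ 48; y = λ·(38 - 48) - 40 ≡ 25. → (48, 25)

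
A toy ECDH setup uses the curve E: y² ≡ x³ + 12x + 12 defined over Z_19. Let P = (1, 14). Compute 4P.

(14, 13)

Double-and-add on 4 = (100)₂. Start with P = (1, 14) for the leading 1-bit.
double: tangent at (1, 14): λ = (3·1² + 12)/(2·14) ≡ 15/9. 9⁻¹ ≡ 17 (mod 19), so λ ≡ 15·17 ≡ 8.
  x = λ² - 1 - 1 = 64 - 2 ≡ 5; y = λ·(1 - 5) - 14 ≡ 11. → (5, 11)
double: tangent at (5, 11): λ = (3·5² + 12)/(2·11) ≡ 11/3. 3⁻¹ ≡ 13 (mod 19) since 3·13 = 39 ≡ 1, so λ ≡ 11·13 ≡ 10.
  x = λ² - 5 - 5 = 100 - 10 ≡ 14; y = λ·(5 - 14) - 11 ≡ 13. → (14, 13)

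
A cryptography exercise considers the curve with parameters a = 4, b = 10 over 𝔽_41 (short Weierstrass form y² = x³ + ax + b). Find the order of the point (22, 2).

2P: tangent at (22, 2): λ = (3·22² + 4)/(2·2) ≡ 21/4. 4⁻¹ ≡ 31 (mod 41), so λ ≡ 21·31 ≡ 36.
  x = λ² - 22 - 22 = 1296 - 44 ≡ 22; y = λ·(22 - 22) - 2 ≡ 39. → (22, 39)
3P: (22, 39) + (22, 2): same x and y₁ ≡ -y₂, so the sum is the point at infinity.
3P = the point at infinity, so the order is 3.

3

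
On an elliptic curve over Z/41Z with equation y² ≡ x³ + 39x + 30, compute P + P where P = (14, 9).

(18, 2)

tangent at (14, 9): λ = (3·14² + 39)/(2·9) ≡ 12/18. 18⁻¹ ≡ 16 (mod 41) since 18·16 = 288 ≡ 1, so λ ≡ 12·16 ≡ 28.
  x = λ² - 14 - 14 = 784 - 28 ≡ 18; y = λ·(14 - 18) - 9 ≡ 2. → (18, 2)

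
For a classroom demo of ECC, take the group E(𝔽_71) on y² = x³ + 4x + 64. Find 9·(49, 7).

(6, 34)

Write Q = (49, 7).
Double-and-add on 9 = (1001)₂. Start with Q = (49, 7) for the leading 1-bit.
double: tangent at (49, 7): λ = (3·49² + 4)/(2·7) ≡ 36/14. 14⁻¹ ≡ 66 (mod 71) since 14·66 = 924 ≡ 1, so λ ≡ 36·66 ≡ 33.
  x = λ² - 49 - 49 = 1089 - 98 ≡ 68; y = λ·(49 - 68) - 7 ≡ 5. → (68, 5)
double: tangent at (68, 5): λ = (3·68² + 4)/(2·5) ≡ 31/10. 10⁻¹ ≡ 64 (mod 71), so λ ≡ 31·64 ≡ 67.
  x = λ² - 68 - 68 = 4489 - 136 ≡ 22; y = λ·(68 - 22) - 5 ≡ 24. → (22, 24)
double: tangent at (22, 24): λ = (3·22² + 4)/(2·24) ≡ 36/48. 48⁻¹ ≡ 37 (mod 71), so λ ≡ 36·37 ≡ 54.
  x = λ² - 22 - 22 = 2916 - 44 ≡ 32; y = λ·(22 - 32) - 24 ≡ 4. → (32, 4)
add Q: (32, 4) + (49, 7). λ = (7 - 4)/(49 - 32) ≡ 3/17 mod 71. 17⁻¹ ≡ 46 (mod 71) since 17·46 = 782 ≡ 1, so λ ≡ 67.
  x = λ² - 32 - 49 = 4489 - 81 ≡ 6; y = λ·(32 - 6) - 4 ≡ 34. → (6, 34)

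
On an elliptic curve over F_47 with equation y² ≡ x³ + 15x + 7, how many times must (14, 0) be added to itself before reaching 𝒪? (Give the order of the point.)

2P: (14, 0) + (14, 0): same x and y₁ ≡ -y₂, so the sum is 𝒪.
2P = 𝒪, so the order is 2.

2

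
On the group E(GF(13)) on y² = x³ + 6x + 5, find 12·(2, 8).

O

Write P = (2, 8).
Repeated addition: build up to 12P.
2P: tangent at (2, 8): λ = (3·2² + 6)/(2·8) ≡ 5/3. 3⁻¹ ≡ 9 (mod 13), so λ ≡ 5·9 ≡ 6.
  x = λ² - 2 - 2 = 36 - 4 ≡ 6; y = λ·(2 - 6) - 8 ≡ 7. → (6, 7)
3P: (6, 7) + (2, 8). λ = (8 - 7)/(2 - 6) ≡ 1/9 mod 13. 9⁻¹ ≡ 3 (mod 13), so λ ≡ 3.
  x = λ² - 6 - 2 = 9 - 8 ≡ 1; y = λ·(6 - 1) - 7 ≡ 8. → (1, 8)
4P: (1, 8) + (2, 8). λ = (8 - 8)/(2 - 1) ≡ 0/1 mod 13. 1⁻¹ ≡ 1 (mod 13), so λ ≡ 0.
  x = λ² - 1 - 2 = 0 - 3 ≡ 10; y = λ·(1 - 10) - 8 ≡ 5. → (10, 5)
5P: (10, 5) + (2, 8). λ = (8 - 5)/(2 - 10) ≡ 3/5 mod 13. 5⁻¹ ≡ 8 (mod 13), so λ ≡ 11.
  x = λ² - 10 - 2 = 121 - 12 ≡ 5; y = λ·(10 - 5) - 5 ≡ 11. → (5, 11)
6P: (5, 11) + (2, 8). λ = (8 - 11)/(2 - 5) ≡ 10/10 mod 13. 10⁻¹ ≡ 4 (mod 13) since 10·4 = 40 ≡ 1, so λ ≡ 1.
  x = λ² - 5 - 2 = 1 - 7 ≡ 7; y = λ·(5 - 7) - 11 ≡ 0. → (7, 0)
7P: (7, 0) + (2, 8). λ = (8 - 0)/(2 - 7) ≡ 8/8 mod 13. 8⁻¹ ≡ 5 (mod 13), so λ ≡ 1.
  x = λ² - 7 - 2 = 1 - 9 ≡ 5; y = λ·(7 - 5) - 0 ≡ 2. → (5, 2)
8P: (5, 2) + (2, 8). λ = (8 - 2)/(2 - 5) ≡ 6/10 mod 13. 10⁻¹ ≡ 4 (mod 13) since 10·4 = 40 ≡ 1, so λ ≡ 11.
  x = λ² - 5 - 2 = 121 - 7 ≡ 10; y = λ·(5 - 10) - 2 ≡ 8. → (10, 8)
9P: (10, 8) + (2, 8). λ = (8 - 8)/(2 - 10) ≡ 0/5 mod 13. 5⁻¹ ≡ 8 (mod 13) since 5·8 = 40 ≡ 1, so λ ≡ 0.
  x = λ² - 10 - 2 = 0 - 12 ≡ 1; y = λ·(10 - 1) - 8 ≡ 5. → (1, 5)
10P: (1, 5) + (2, 8). λ = (8 - 5)/(2 - 1) ≡ 3/1 mod 13. 1⁻¹ ≡ 1 (mod 13) since 1·1 = 1 ≡ 1, so λ ≡ 3.
  x = λ² - 1 - 2 = 9 - 3 ≡ 6; y = λ·(1 - 6) - 5 ≡ 6. → (6, 6)
11P: (6, 6) + (2, 8). λ = (8 - 6)/(2 - 6) ≡ 2/9 mod 13. 9⁻¹ ≡ 3 (mod 13), so λ ≡ 6.
  x = λ² - 6 - 2 = 36 - 8 ≡ 2; y = λ·(6 - 2) - 6 ≡ 5. → (2, 5)
12P: (2, 5) + (2, 8): same x and y₁ ≡ -y₂, so the sum is O.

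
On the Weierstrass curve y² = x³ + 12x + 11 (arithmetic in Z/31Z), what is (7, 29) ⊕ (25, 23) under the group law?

(6, 12)

(7, 29) + (25, 23). λ = (23 - 29)/(25 - 7) ≡ 25/18 mod 31. 18⁻¹ ≡ 19 (mod 31), so λ ≡ 10.
  x = λ² - 7 - 25 = 100 - 32 ≡ 6; y = λ·(7 - 6) - 29 ≡ 12. → (6, 12)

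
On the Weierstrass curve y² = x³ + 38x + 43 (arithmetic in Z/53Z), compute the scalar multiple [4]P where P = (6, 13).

(35, 24)

Double-and-add on 4 = (100)₂. Start with P = (6, 13) for the leading 1-bit.
double: tangent at (6, 13): λ = (3·6² + 38)/(2·13) ≡ 40/26. 26⁻¹ ≡ 51 (mod 53) since 26·51 = 1326 ≡ 1, so λ ≡ 40·51 ≡ 26.
  x = λ² - 6 - 6 = 676 - 12 ≡ 28; y = λ·(6 - 28) - 13 ≡ 51. → (28, 51)
double: tangent at (28, 51): λ = (3·28² + 38)/(2·51) ≡ 5/49. 49⁻¹ ≡ 13 (mod 53) since 49·13 = 637 ≡ 1, so λ ≡ 5·13 ≡ 12.
  x = λ² - 28 - 28 = 144 - 56 ≡ 35; y = λ·(28 - 35) - 51 ≡ 24. → (35, 24)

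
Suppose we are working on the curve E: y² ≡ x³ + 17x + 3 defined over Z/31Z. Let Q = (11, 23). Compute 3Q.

Repeated addition: build up to 3Q.
2Q: tangent at (11, 23): λ = (3·11² + 17)/(2·23) ≡ 8/15. 15⁻¹ ≡ 29 (mod 31) since 15·29 = 435 ≡ 1, so λ ≡ 8·29 ≡ 15.
  x = λ² - 11 - 11 = 225 - 22 ≡ 17; y = λ·(11 - 17) - 23 ≡ 11. → (17, 11)
3Q: (17, 11) + (11, 23). λ = (23 - 11)/(11 - 17) ≡ 12/25 mod 31. 25⁻¹ ≡ 5 (mod 31), so λ ≡ 29.
  x = λ² - 17 - 11 = 841 - 28 ≡ 7; y = λ·(17 - 7) - 11 ≡ 0. → (7, 0)

(7, 0)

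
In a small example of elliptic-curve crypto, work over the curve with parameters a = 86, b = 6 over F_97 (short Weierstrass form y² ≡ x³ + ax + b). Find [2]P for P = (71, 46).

tangent at (71, 46): λ = (3·71² + 86)/(2·46) ≡ 77/92. 92⁻¹ ≡ 58 (mod 97), so λ ≡ 77·58 ≡ 4.
  x = λ² - 71 - 71 = 16 - 142 ≡ 68; y = λ·(71 - 68) - 46 ≡ 63. → (68, 63)

(68, 63)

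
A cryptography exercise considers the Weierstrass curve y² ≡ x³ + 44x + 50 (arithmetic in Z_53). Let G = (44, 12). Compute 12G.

Double-and-add on 12 = (1100)₂. Start with G = (44, 12) for the leading 1-bit.
double: tangent at (44, 12): λ = (3·44² + 44)/(2·12) ≡ 22/24. 24⁻¹ ≡ 42 (mod 53), so λ ≡ 22·42 ≡ 23.
  x = λ² - 44 - 44 = 529 - 88 ≡ 17; y = λ·(44 - 17) - 12 ≡ 26. → (17, 26)
add G: (17, 26) + (44, 12). λ = (12 - 26)/(44 - 17) ≡ 39/27 mod 53. 27⁻¹ ≡ 2 (mod 53), so λ ≡ 25.
  x = λ² - 17 - 44 = 625 - 61 ≡ 34; y = λ·(17 - 34) - 26 ≡ 26. → (34, 26)
double: tangent at (34, 26): λ = (3·34² + 44)/(2·26) ≡ 14/52. 52⁻¹ ≡ 52 (mod 53), so λ ≡ 14·52 ≡ 39.
  x = λ² - 34 - 34 = 1521 - 68 ≡ 22; y = λ·(34 - 22) - 26 ≡ 18. → (22, 18)
double: tangent at (22, 18): λ = (3·22² + 44)/(2·18) ≡ 12/36. 36⁻¹ ≡ 28 (mod 53), so λ ≡ 12·28 ≡ 18.
  x = λ² - 22 - 22 = 324 - 44 ≡ 15; y = λ·(22 - 15) - 18 ≡ 2. → (15, 2)

(15, 2)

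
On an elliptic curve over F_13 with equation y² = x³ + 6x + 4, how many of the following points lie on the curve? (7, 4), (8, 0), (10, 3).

0

(7, 4): 4² ≡ 3, rhs ≡ 12 → off.
(8, 0): 0² ≡ 0, rhs ≡ 5 → off.
(10, 3): 3² ≡ 9, rhs ≡ 11 → off.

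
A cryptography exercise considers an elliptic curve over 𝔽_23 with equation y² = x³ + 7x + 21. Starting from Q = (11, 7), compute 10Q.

(11, 7)

Double-and-add on 10 = (1010)₂. Start with Q = (11, 7) for the leading 1-bit.
double: tangent at (11, 7): λ = (3·11² + 7)/(2·7) ≡ 2/14. 14⁻¹ ≡ 5 (mod 23) since 14·5 = 70 ≡ 1, so λ ≡ 2·5 ≡ 10.
  x = λ² - 11 - 11 = 100 - 22 ≡ 9; y = λ·(11 - 9) - 7 ≡ 13. → (9, 13)
double: tangent at (9, 13): λ = (3·9² + 7)/(2·13) ≡ 20/3. 3⁻¹ ≡ 8 (mod 23) since 3·8 = 24 ≡ 1, so λ ≡ 20·8 ≡ 22.
  x = λ² - 9 - 9 = 484 - 18 ≡ 6; y = λ·(9 - 6) - 13 ≡ 7. → (6, 7)
add Q: (6, 7) + (11, 7). λ = (7 - 7)/(11 - 6) ≡ 0/5 mod 23. 5⁻¹ ≡ 14 (mod 23), so λ ≡ 0.
  x = λ² - 6 - 11 = 0 - 17 ≡ 6; y = λ·(6 - 6) - 7 ≡ 16. → (6, 16)
double: tangent at (6, 16): λ = (3·6² + 7)/(2·16) ≡ 0/9. 9⁻¹ ≡ 18 (mod 23), so λ ≡ 0·18 ≡ 0.
  x = λ² - 6 - 6 = 0 - 12 ≡ 11; y = λ·(6 - 11) - 16 ≡ 7. → (11, 7)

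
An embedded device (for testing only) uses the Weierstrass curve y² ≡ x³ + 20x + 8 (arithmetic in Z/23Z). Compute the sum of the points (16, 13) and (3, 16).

(8, 17)

(16, 13) + (3, 16). λ = (16 - 13)/(3 - 16) ≡ 3/10 mod 23. 10⁻¹ ≡ 7 (mod 23), so λ ≡ 21.
  x = λ² - 16 - 3 = 441 - 19 ≡ 8; y = λ·(16 - 8) - 13 ≡ 17. → (8, 17)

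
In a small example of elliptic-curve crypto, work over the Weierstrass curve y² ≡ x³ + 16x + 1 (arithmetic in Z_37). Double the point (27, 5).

(24, 1)

tangent at (27, 5): λ = (3·27² + 16)/(2·5) ≡ 20/10. 10⁻¹ ≡ 26 (mod 37), so λ ≡ 20·26 ≡ 2.
  x = λ² - 27 - 27 = 4 - 54 ≡ 24; y = λ·(27 - 24) - 5 ≡ 1. → (24, 1)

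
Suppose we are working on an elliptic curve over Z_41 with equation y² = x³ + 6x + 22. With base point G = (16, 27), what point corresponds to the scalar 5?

Double-and-add on 5 = (101)₂. Start with G = (16, 27) for the leading 1-bit.
double: tangent at (16, 27): λ = (3·16² + 6)/(2·27) ≡ 36/13. 13⁻¹ ≡ 19 (mod 41), so λ ≡ 36·19 ≡ 28.
  x = λ² - 16 - 16 = 784 - 32 ≡ 14; y = λ·(16 - 14) - 27 ≡ 29. → (14, 29)
double: tangent at (14, 29): λ = (3·14² + 6)/(2·29) ≡ 20/17. 17⁻¹ ≡ 29 (mod 41) since 17·29 = 493 ≡ 1, so λ ≡ 20·29 ≡ 6.
  x = λ² - 14 - 14 = 36 - 28 ≡ 8; y = λ·(14 - 8) - 29 ≡ 7. → (8, 7)
add G: (8, 7) + (16, 27). λ = (27 - 7)/(16 - 8) ≡ 20/8 mod 41. 8⁻¹ ≡ 36 (mod 41) since 8·36 = 288 ≡ 1, so λ ≡ 23.
  x = λ² - 8 - 16 = 529 - 24 ≡ 13; y = λ·(8 - 13) - 7 ≡ 1. → (13, 1)

(13, 1)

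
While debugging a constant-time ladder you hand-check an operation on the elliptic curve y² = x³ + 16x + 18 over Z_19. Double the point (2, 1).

tangent at (2, 1): λ = (3·2² + 16)/(2·1) ≡ 9/2. 2⁻¹ ≡ 10 (mod 19), so λ ≡ 9·10 ≡ 14.
  x = λ² - 2 - 2 = 196 - 4 ≡ 2; y = λ·(2 - 2) - 1 ≡ 18. → (2, 18)

(2, 18)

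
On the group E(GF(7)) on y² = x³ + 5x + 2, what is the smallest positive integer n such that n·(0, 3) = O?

9

2P: tangent at (0, 3): λ = (3·0² + 5)/(2·3) ≡ 5/6. 6⁻¹ ≡ 6 (mod 7), so λ ≡ 5·6 ≡ 2.
  x = λ² - 0 - 0 = 4 - 0 ≡ 4; y = λ·(0 - 4) - 3 ≡ 3. → (4, 3)
3P: (4, 3) + (0, 3). λ = (3 - 3)/(0 - 4) ≡ 0/3 mod 7. 3⁻¹ ≡ 5 (mod 7), so λ ≡ 0.
  x = λ² - 4 - 0 = 0 - 4 ≡ 3; y = λ·(4 - 3) - 3 ≡ 4. → (3, 4)
4P: (3, 4) + (0, 3). λ = (3 - 4)/(0 - 3) ≡ 6/4 mod 7. 4⁻¹ ≡ 2 (mod 7), so λ ≡ 5.
  x = λ² - 3 - 0 = 25 - 3 ≡ 1; y = λ·(3 - 1) - 4 ≡ 6. → (1, 6)
5P: (1, 6) + (0, 3). λ = (3 - 6)/(0 - 1) ≡ 4/6 mod 7. 6⁻¹ ≡ 6 (mod 7) since 6·6 = 36 ≡ 1, so λ ≡ 3.
  x = λ² - 1 - 0 = 9 - 1 ≡ 1; y = λ·(1 - 1) - 6 ≡ 1. → (1, 1)
6P: (1, 1) + (0, 3). λ = (3 - 1)/(0 - 1) ≡ 2/6 mod 7. 6⁻¹ ≡ 6 (mod 7), so λ ≡ 5.
  x = λ² - 1 - 0 = 25 - 1 ≡ 3; y = λ·(1 - 3) - 1 ≡ 3. → (3, 3)
7P: (3, 3) + (0, 3). λ = (3 - 3)/(0 - 3) ≡ 0/4 mod 7. 4⁻¹ ≡ 2 (mod 7) since 4·2 = 8 ≡ 1, so λ ≡ 0.
  x = λ² - 3 - 0 = 0 - 3 ≡ 4; y = λ·(3 - 4) - 3 ≡ 4. → (4, 4)
8P: (4, 4) + (0, 3). λ = (3 - 4)/(0 - 4) ≡ 6/3 mod 7. 3⁻¹ ≡ 5 (mod 7) since 3·5 = 15 ≡ 1, so λ ≡ 2.
  x = λ² - 4 - 0 = 4 - 4 ≡ 0; y = λ·(4 - 0) - 4 ≡ 4. → (0, 4)
9P: (0, 4) + (0, 3): same x and y₁ ≡ -y₂, so the sum is O.
9P = O, so the order is 9.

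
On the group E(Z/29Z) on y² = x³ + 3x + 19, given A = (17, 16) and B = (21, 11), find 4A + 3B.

First 4A:
Double-and-add on 4 = (100)₂. Start with A = (17, 16) for the leading 1-bit.
double: tangent at (17, 16): λ = (3·17² + 3)/(2·16) ≡ 0/3. 3⁻¹ ≡ 10 (mod 29), so λ ≡ 0·10 ≡ 0.
  x = λ² - 17 - 17 = 0 - 34 ≡ 24; y = λ·(17 - 24) - 16 ≡ 13. → (24, 13)
double: tangent at (24, 13): λ = (3·24² + 3)/(2·13) ≡ 20/26. 26⁻¹ ≡ 19 (mod 29) since 26·19 = 494 ≡ 1, so λ ≡ 20·19 ≡ 3.
  x = λ² - 24 - 24 = 9 - 48 ≡ 19; y = λ·(24 - 19) - 13 ≡ 2. → (19, 2)
4A = (19, 2).
Next 3B:
Repeated addition: build up to 3B.
2B: tangent at (21, 11): λ = (3·21² + 3)/(2·11) ≡ 21/22. 22⁻¹ ≡ 4 (mod 29) since 22·4 = 88 ≡ 1, so λ ≡ 21·4 ≡ 26.
  x = λ² - 21 - 21 = 676 - 42 ≡ 25; y = λ·(21 - 25) - 11 ≡ 1. → (25, 1)
3B: (25, 1) + (21, 11). λ = (11 - 1)/(21 - 25) ≡ 10/25 mod 29. 25⁻¹ ≡ 7 (mod 29) since 25·7 = 175 ≡ 1, so λ ≡ 12.
  x = λ² - 25 - 21 = 144 - 46 ≡ 11; y = λ·(25 - 11) - 1 ≡ 22. → (11, 22)
3B = (11, 22).
Finally 4A + 3B:
(19, 2) + (11, 22). λ = (22 - 2)/(11 - 19) ≡ 20/21 mod 29. 21⁻¹ ≡ 18 (mod 29), so λ ≡ 12.
  x = λ² - 19 - 11 = 144 - 30 ≡ 27; y = λ·(19 - 27) - 2 ≡ 18. → (27, 18)

(27, 18)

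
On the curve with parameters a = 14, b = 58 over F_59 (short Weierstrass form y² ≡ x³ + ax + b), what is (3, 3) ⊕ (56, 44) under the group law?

(3, 3) + (56, 44). λ = (44 - 3)/(56 - 3) ≡ 41/53 mod 59. 53⁻¹ ≡ 49 (mod 59), so λ ≡ 3.
  x = λ² - 3 - 56 = 9 - 59 ≡ 9; y = λ·(3 - 9) - 3 ≡ 38. → (9, 38)

(9, 38)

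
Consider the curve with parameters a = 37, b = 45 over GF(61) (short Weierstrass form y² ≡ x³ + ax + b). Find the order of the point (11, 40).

4

2P: tangent at (11, 40): λ = (3·11² + 37)/(2·40) ≡ 34/19. 19⁻¹ ≡ 45 (mod 61), so λ ≡ 34·45 ≡ 5.
  x = λ² - 11 - 11 = 25 - 22 ≡ 3; y = λ·(11 - 3) - 40 ≡ 0. → (3, 0)
3P: (3, 0) + (11, 40). λ = (40 - 0)/(11 - 3) ≡ 40/8 mod 61. 8⁻¹ ≡ 23 (mod 61), so λ ≡ 5.
  x = λ² - 3 - 11 = 25 - 14 ≡ 11; y = λ·(3 - 11) - 0 ≡ 21. → (11, 21)
4P: (11, 21) + (11, 40): same x and y₁ ≡ -y₂, so the sum is 𝒪.
4P = 𝒪, so the order is 4.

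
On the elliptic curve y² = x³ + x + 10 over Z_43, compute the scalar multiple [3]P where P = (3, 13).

(26, 5)

Repeated addition: build up to 3P.
2P: tangent at (3, 13): λ = (3·3² + 1)/(2·13) ≡ 28/26. 26⁻¹ ≡ 5 (mod 43) since 26·5 = 130 ≡ 1, so λ ≡ 28·5 ≡ 11.
  x = λ² - 3 - 3 = 121 - 6 ≡ 29; y = λ·(3 - 29) - 13 ≡ 2. → (29, 2)
3P: (29, 2) + (3, 13). λ = (13 - 2)/(3 - 29) ≡ 11/17 mod 43. 17⁻¹ ≡ 38 (mod 43) since 17·38 = 646 ≡ 1, so λ ≡ 31.
  x = λ² - 29 - 3 = 961 - 32 ≡ 26; y = λ·(29 - 26) - 2 ≡ 5. → (26, 5)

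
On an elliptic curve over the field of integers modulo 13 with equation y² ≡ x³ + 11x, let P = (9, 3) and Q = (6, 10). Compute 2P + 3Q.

First 2P:
Repeated addition: build up to 2P.
2P: tangent at (9, 3): λ = (3·9² + 11)/(2·3) ≡ 7/6. 6⁻¹ ≡ 11 (mod 13), so λ ≡ 7·11 ≡ 12.
  x = λ² - 9 - 9 = 144 - 18 ≡ 9; y = λ·(9 - 9) - 3 ≡ 10. → (9, 10)
2P = (9, 10).
Next 3Q:
Repeated addition: build up to 3Q.
2Q: tangent at (6, 10): λ = (3·6² + 11)/(2·10) ≡ 2/7. 7⁻¹ ≡ 2 (mod 13), so λ ≡ 2·2 ≡ 4.
  x = λ² - 6 - 6 = 16 - 12 ≡ 4; y = λ·(6 - 4) - 10 ≡ 11. → (4, 11)
3Q: (4, 11) + (6, 10). λ = (10 - 11)/(6 - 4) ≡ 12/2 mod 13. 2⁻¹ ≡ 7 (mod 13) since 2·7 = 14 ≡ 1, so λ ≡ 6.
  x = λ² - 4 - 6 = 36 - 10 ≡ 0; y = λ·(4 - 0) - 11 ≡ 0. → (0, 0)
3Q = (0, 0).
Finally 2P + 3Q:
(9, 10) + (0, 0). λ = (0 - 10)/(0 - 9) ≡ 3/4 mod 13. 4⁻¹ ≡ 10 (mod 13), so λ ≡ 4.
  x = λ² - 9 - 0 = 16 - 9 ≡ 7; y = λ·(9 - 7) - 10 ≡ 11. → (7, 11)

(7, 11)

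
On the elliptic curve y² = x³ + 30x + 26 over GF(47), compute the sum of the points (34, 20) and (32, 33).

(34, 20) + (32, 33). λ = (33 - 20)/(32 - 34) ≡ 13/45 mod 47. 45⁻¹ ≡ 23 (mod 47), so λ ≡ 17.
  x = λ² - 34 - 32 = 289 - 66 ≡ 35; y = λ·(34 - 35) - 20 ≡ 10. → (35, 10)

(35, 10)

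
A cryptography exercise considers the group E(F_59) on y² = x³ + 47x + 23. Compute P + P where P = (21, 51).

tangent at (21, 51): λ = (3·21² + 47)/(2·51) ≡ 13/43. 43⁻¹ ≡ 11 (mod 59) since 43·11 = 473 ≡ 1, so λ ≡ 13·11 ≡ 25.
  x = λ² - 21 - 21 = 625 - 42 ≡ 52; y = λ·(21 - 52) - 51 ≡ 0. → (52, 0)

(52, 0)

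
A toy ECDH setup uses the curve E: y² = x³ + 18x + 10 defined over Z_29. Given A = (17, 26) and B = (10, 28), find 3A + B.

(2, 24)

First 3A:
Repeated addition: build up to 3A.
2A: tangent at (17, 26): λ = (3·17² + 18)/(2·26) ≡ 15/23. 23⁻¹ ≡ 24 (mod 29), so λ ≡ 15·24 ≡ 12.
  x = λ² - 17 - 17 = 144 - 34 ≡ 23; y = λ·(17 - 23) - 26 ≡ 18. → (23, 18)
3A: (23, 18) + (17, 26). λ = (26 - 18)/(17 - 23) ≡ 8/23 mod 29. 23⁻¹ ≡ 24 (mod 29) since 23·24 = 552 ≡ 1, so λ ≡ 18.
  x = λ² - 23 - 17 = 324 - 40 ≡ 23; y = λ·(23 - 23) - 18 ≡ 11. → (23, 11)
3A = (23, 11).
Finally 3A + B:
(23, 11) + (10, 28). λ = (28 - 11)/(10 - 23) ≡ 17/16 mod 29. 16⁻¹ ≡ 20 (mod 29) since 16·20 = 320 ≡ 1, so λ ≡ 21.
  x = λ² - 23 - 10 = 441 - 33 ≡ 2; y = λ·(23 - 2) - 11 ≡ 24. → (2, 24)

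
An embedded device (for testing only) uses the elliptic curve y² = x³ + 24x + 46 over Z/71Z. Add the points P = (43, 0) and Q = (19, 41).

(15, 35)

(43, 0) + (19, 41). λ = (41 - 0)/(19 - 43) ≡ 41/47 mod 71. 47⁻¹ ≡ 68 (mod 71) since 47·68 = 3196 ≡ 1, so λ ≡ 19.
  x = λ² - 43 - 19 = 361 - 62 ≡ 15; y = λ·(43 - 15) - 0 ≡ 35. → (15, 35)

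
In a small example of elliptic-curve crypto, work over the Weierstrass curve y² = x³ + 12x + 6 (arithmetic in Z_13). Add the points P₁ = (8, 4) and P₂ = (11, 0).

(3, 11)

(8, 4) + (11, 0). λ = (0 - 4)/(11 - 8) ≡ 9/3 mod 13. 3⁻¹ ≡ 9 (mod 13) since 3·9 = 27 ≡ 1, so λ ≡ 3.
  x = λ² - 8 - 11 = 9 - 19 ≡ 3; y = λ·(8 - 3) - 4 ≡ 11. → (3, 11)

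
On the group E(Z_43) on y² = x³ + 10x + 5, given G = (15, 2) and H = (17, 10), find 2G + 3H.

First 2G:
Repeated addition: build up to 2G.
2G: tangent at (15, 2): λ = (3·15² + 10)/(2·2) ≡ 40/4. 4⁻¹ ≡ 11 (mod 43), so λ ≡ 40·11 ≡ 10.
  x = λ² - 15 - 15 = 100 - 30 ≡ 27; y = λ·(15 - 27) - 2 ≡ 7. → (27, 7)
2G = (27, 7).
Next 3H:
Repeated addition: build up to 3H.
2H: tangent at (17, 10): λ = (3·17² + 10)/(2·10) ≡ 17/20. 20⁻¹ ≡ 28 (mod 43), so λ ≡ 17·28 ≡ 3.
  x = λ² - 17 - 17 = 9 - 34 ≡ 18; y = λ·(17 - 18) - 10 ≡ 30. → (18, 30)
3H: (18, 30) + (17, 10). λ = (10 - 30)/(17 - 18) ≡ 23/42 mod 43. 42⁻¹ ≡ 42 (mod 43) since 42·42 = 1764 ≡ 1, so λ ≡ 20.
  x = λ² - 18 - 17 = 400 - 35 ≡ 21; y = λ·(18 - 21) - 30 ≡ 39. → (21, 39)
3H = (21, 39).
Finally 2G + 3H:
(27, 7) + (21, 39). λ = (39 - 7)/(21 - 27) ≡ 32/37 mod 43. 37⁻¹ ≡ 7 (mod 43) since 37·7 = 259 ≡ 1, so λ ≡ 9.
  x = λ² - 27 - 21 = 81 - 48 ≡ 33; y = λ·(27 - 33) - 7 ≡ 25. → (33, 25)

(33, 25)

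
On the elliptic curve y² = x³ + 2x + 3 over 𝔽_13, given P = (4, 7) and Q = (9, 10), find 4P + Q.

First 4P:
Double-and-add on 4 = (100)₂. Start with P = (4, 7) for the leading 1-bit.
double: tangent at (4, 7): λ = (3·4² + 2)/(2·7) ≡ 11/1. 1⁻¹ ≡ 1 (mod 13), so λ ≡ 11·1 ≡ 11.
  x = λ² - 4 - 4 = 121 - 8 ≡ 9; y = λ·(4 - 9) - 7 ≡ 3. → (9, 3)
double: tangent at (9, 3): λ = (3·9² + 2)/(2·3) ≡ 11/6. 6⁻¹ ≡ 11 (mod 13), so λ ≡ 11·11 ≡ 4.
  x = λ² - 9 - 9 = 16 - 18 ≡ 11; y = λ·(9 - 11) - 3 ≡ 2. → (11, 2)
4P = (11, 2).
Finally 4P + Q:
(11, 2) + (9, 10). λ = (10 - 2)/(9 - 11) ≡ 8/11 mod 13. 11⁻¹ ≡ 6 (mod 13), so λ ≡ 9.
  x = λ² - 11 - 9 = 81 - 20 ≡ 9; y = λ·(11 - 9) - 2 ≡ 3. → (9, 3)

(9, 3)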